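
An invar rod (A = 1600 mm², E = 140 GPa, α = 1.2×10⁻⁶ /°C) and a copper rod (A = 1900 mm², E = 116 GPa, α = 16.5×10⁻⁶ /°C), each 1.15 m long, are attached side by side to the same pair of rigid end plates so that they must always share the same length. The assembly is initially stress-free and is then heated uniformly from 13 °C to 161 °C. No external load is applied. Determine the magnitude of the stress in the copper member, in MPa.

The copper has the larger α, so on heating it would change length more than the invar if both were free. The rigid plates force a common final length, so the copper is put into compression and the invar into tension, with equal and opposite forces P (no external load).
Setting the final lengths equal and cancelling L: (α₁ − α₂)ΔT = P/(A₁E₁) + P/(A₂E₂).
|α₁ − α₂|·ΔT = 15.3×10⁻⁶ × 148 = 0.002264.
1/(A₁E₁) + 1/(A₂E₂) = 1/(1600×140×10³) + 1/(1900×116×10³) = 9.001×10⁻⁹ N⁻¹.
So P = 0.002264 / 9.001×10⁻⁹ = 251.6 kN.
σ_{copper} = P/A₂ = 251600/1900 = 132.4 MPa, compressive.

σ ≈ 132 MPa (compressive)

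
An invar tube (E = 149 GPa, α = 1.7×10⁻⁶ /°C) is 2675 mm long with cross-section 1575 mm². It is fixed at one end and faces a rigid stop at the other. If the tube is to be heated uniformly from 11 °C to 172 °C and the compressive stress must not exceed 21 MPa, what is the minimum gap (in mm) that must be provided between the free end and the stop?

g ≈ 0.355 mm

With no wall the tube would lengthen by αΔT L = 1.7×10⁻⁶ × 161 × 2675 = 0.7321 mm.
A stress of 21 MPa corresponds to the wall pushing the tube back by σL/E = 21×2675/(149×10³) = 0.377 mm.
So the gap has to take up the difference, g_min = δ_free − σL/E = 0.7321 − 0.377 = 0.3551 mm.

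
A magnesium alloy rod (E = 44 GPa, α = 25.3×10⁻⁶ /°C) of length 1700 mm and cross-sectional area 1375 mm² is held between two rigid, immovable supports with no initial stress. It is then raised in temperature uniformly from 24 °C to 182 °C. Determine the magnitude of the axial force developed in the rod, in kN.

P ≈ 242 kN (compressive)

Full restraint means ε = 0, so the stress is σ = EαΔT = 44×10³ × 25.3×10⁻⁶ × 158 = 175.9 MPa.
Then P = σA = 175.9 × 1375 mm² = 241.8 kN, compressive.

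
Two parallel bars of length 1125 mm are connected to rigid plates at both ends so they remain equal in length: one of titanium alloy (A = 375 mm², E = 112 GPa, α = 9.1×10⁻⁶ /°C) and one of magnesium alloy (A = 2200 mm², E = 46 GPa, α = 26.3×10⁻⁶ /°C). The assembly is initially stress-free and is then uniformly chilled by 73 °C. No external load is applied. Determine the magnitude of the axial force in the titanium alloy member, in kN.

P ≈ 37.3 kN (compressive in the titanium alloy)

The magnesium alloy has the larger α, so on cooling it would change length more than the titanium alloy if both were free. The rigid plates force a common final length, so the magnesium alloy is put into tension and the titanium alloy into compression, with equal and opposite forces P (no external load).
Setting the final lengths equal and cancelling L: (α₁ − α₂)ΔT = P/(A₁E₁) + P/(A₂E₂).
|α₁ − α₂|·ΔT = 17.2×10⁻⁶ × 73 = 0.001256.
1/(A₁E₁) + 1/(A₂E₂) = 1/(375×112×10³) + 1/(2200×46×10³) = 3.369×10⁻⁸ N⁻¹.
P = 0.001256 / 3.369×10⁻⁸ = 37270 N = 37.27 kN.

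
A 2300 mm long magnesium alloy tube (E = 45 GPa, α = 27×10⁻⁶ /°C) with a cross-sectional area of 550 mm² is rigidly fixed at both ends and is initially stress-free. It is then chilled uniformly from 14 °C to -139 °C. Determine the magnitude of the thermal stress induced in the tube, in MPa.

σ ≈ 186 MPa (tensile)

The supports are rigid, so the total axial strain is zero. The restrained thermal strain is ε = αΔT = 27×10⁻⁶ × 153 = 4131×10⁻⁶.
Hence σ = E·αΔT = 45×10³ × 4131×10⁻⁶ = 185.9 MPa, tensile.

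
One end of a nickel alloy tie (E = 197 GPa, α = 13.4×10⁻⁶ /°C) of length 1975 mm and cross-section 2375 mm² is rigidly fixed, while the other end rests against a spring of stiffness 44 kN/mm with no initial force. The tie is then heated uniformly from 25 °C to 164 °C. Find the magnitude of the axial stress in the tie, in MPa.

σ ≈ 57.5 MPa (compressive)

Free thermal expansion: δ_free = αΔT L = 13.4×10⁻⁶ × 139 × 1975 = 3.679 mm.
With a force P in the spring, the elastic change of the tie is PL/(AE) and that of the spring is P/k; compatibility requires their sum to equal δ_free.
So P = δ_free / [L/(AE) + 1/k] = 3.679 / [ 1975/(2375×197×10³) + 1/(44×10³) ].
P = 3.679 / 2.695×10⁻⁵ = 136500 N.
σ = P/A = 136500/2375 = 57.48 MPa.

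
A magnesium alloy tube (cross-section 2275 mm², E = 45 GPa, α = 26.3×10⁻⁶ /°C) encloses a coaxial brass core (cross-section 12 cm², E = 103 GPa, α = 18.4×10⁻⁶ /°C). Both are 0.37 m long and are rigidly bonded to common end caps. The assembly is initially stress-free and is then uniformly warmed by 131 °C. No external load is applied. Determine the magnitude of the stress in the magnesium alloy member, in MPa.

σ ≈ 25.5 MPa (compressive)

Both members must finish at the same length. With the larger α, the magnesium alloy tends to over-expand; the plates restrain it, putting the magnesium alloy in compression and the brass in tension. With no external load the two internal forces are equal and opposite, magnitude P.
Setting the final lengths equal and cancelling L: (α₁ − α₂)ΔT = P/(A₁E₁) + P/(A₂E₂).
|α₁ − α₂|·ΔT = 7.9×10⁻⁶ × 131 = 0.001035.
1/(A₁E₁) + 1/(A₂E₂) = 1/(2275×45×10³) + 1/(1200×103×10³) = 1.786×10⁻⁸ N⁻¹.
So P = 0.001035 / 1.786×10⁻⁸ = 57.95 kN.
σ_{magnesium alloy} = P/A₁ = 57950/2275 = 25.47 MPa, compressive.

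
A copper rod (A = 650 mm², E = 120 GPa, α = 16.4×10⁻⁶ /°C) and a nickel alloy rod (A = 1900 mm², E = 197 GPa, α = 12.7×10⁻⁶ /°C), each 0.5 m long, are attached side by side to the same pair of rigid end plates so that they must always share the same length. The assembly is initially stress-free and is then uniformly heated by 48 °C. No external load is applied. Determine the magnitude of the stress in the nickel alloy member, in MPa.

σ ≈ 6.03 MPa (tensile)

The copper has the larger α, so on heating it would change length more than the nickel alloy if both were free. The rigid plates force a common final length, so the copper is put into compression and the nickel alloy into tension, with equal and opposite forces P (no external load).
Compatibility of the two members (thermal + elastic change equal): (α₁ − α₂)ΔT = P·[1/(A₁E₁) + 1/(A₂E₂)].
|α₁ − α₂|·ΔT = 3.7×10⁻⁶ × 48 = 0.0001776.
1/(A₁E₁) + 1/(A₂E₂) = 1/(650×120×10³) + 1/(1900×197×10³) = 1.549×10⁻⁸ N⁻¹.
P = 0.0001776 / 1.549×10⁻⁸ = 11460 N = 11.46 kN.
σ_{nickel alloy} = P/A₂ = 11460/1900 = 6.034 MPa, tensile.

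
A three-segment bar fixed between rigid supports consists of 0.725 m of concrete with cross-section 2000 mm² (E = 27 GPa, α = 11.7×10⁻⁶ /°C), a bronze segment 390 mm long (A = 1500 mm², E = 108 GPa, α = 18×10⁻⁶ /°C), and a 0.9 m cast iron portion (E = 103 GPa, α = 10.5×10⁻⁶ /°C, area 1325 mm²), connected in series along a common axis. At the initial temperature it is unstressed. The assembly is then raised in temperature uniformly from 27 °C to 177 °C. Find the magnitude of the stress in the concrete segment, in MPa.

If the supports were absent, the total length change would be Σ αᵢΔT Lᵢ = 11.7×10⁻⁶×150×725 + 18×10⁻⁶×150×390 + 10.5×10⁻⁶×150×900 = 3.743 mm.
Since the ends are fixed, an axial force P builds up, equal in every segment, with P · Σ Lᵢ/(AᵢEᵢ) = δ_free.
Σ Lᵢ/(AᵢEᵢ) = 725/(2000×27×10³) + 390/(1500×108×10³) + 900/(1325×103×10³) = 2.243×10⁻⁵ mm/N.
P = 3.743 / 2.243×10⁻⁵ = 166900 N = 166.9 kN, compressive.
σ_{concrete} = P / A = 166900 / 2000 = 83.44 MPa.

σ ≈ 83.4 MPa (compressive)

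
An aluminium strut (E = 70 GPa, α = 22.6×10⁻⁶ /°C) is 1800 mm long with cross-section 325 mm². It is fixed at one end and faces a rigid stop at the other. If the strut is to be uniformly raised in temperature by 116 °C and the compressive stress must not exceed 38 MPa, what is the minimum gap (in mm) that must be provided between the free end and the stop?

g ≈ 3.74 mm

Free expansion if unrestrained: δ_free = αΔT L = 22.6×10⁻⁶ × 116 × 1800 = 4.719 mm.
A stress of 38 MPa corresponds to the wall pushing the strut back by σL/E = 38×1800/(70×10³) = 0.9771 mm.
The gap must absorb the remainder: g_min = 4.719 − 0.9771 = 3.742 mm.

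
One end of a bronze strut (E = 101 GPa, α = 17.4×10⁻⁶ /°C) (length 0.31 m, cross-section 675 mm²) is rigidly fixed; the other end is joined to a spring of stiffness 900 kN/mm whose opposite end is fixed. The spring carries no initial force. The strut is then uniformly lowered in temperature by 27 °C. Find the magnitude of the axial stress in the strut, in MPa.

σ ≈ 38.1 MPa (tensile)

If the spring were absent the strut would shorten by αΔT L = 17.4×10⁻⁶ × 27 × 310 = 0.1456 mm.
With a force P in the spring, the elastic change of the strut is PL/(AE) and that of the spring is P/k; compatibility requires their sum to equal δ_free.
P [ L/(AE) + 1/k ] = δ_free → P [ 310/(675×101×10³) + 1/(900×10³) ] = 0.1456.
P = 0.1456 / 5.658×10⁻⁶ = 25740 N.
σ = P/A = 25740/675 = 38.13 MPa.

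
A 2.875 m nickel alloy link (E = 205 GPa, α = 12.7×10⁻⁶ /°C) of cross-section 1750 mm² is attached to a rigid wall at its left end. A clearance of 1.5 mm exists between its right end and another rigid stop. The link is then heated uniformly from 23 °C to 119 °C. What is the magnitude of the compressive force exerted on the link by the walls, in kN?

P ≈ 250 kN

Free thermal elongation = αΔT L = 12.7×10⁻⁶ × 96 × 2875 = 3.505 mm.
After closing the 1.5 mm clearance, 3.505 − 1.5 = 2.005 mm of expansion remains to be suppressed by the wall.
That suppressed elongation corresponds to σ = E·Δ/L = 205×10³ × 2.005/2875 = 143 MPa.
Force on the wall = σA = 143 × 1750 mm² = 250.2 kN.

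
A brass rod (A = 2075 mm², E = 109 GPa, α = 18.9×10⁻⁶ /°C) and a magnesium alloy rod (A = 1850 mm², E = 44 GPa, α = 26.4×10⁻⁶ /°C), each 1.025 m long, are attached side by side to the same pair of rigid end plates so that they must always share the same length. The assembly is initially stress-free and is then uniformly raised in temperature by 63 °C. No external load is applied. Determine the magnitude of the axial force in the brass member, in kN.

P ≈ 28.3 kN (tensile in the brass)

Both members must finish at the same length. With the larger α, the magnesium alloy tends to over-expand; the plates restrain it, putting the magnesium alloy in compression and the brass in tension. With no external load the two internal forces are equal and opposite, magnitude P.
Equating the net (thermal + elastic) strains gives |α₁ − α₂|·ΔT = P·[1/(A₁E₁) + 1/(A₂E₂)].
|α₁ − α₂|·ΔT = 7.5×10⁻⁶ × 63 = 0.0004725.
1/(A₁E₁) + 1/(A₂E₂) = 1/(2075×109×10³) + 1/(1850×44×10³) = 1.671×10⁻⁸ N⁻¹.
P = 0.0004725 / 1.671×10⁻⁸ = 28280 N = 28.28 kN.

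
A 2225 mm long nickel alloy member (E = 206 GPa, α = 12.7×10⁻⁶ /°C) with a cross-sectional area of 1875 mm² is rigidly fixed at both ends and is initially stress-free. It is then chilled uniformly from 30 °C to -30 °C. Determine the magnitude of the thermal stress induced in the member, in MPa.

The supports are rigid, so the total axial strain is zero. The restrained thermal strain is ε = αΔT = 12.7×10⁻⁶ × 60 = 762×10⁻⁶.
The stress required to suppress this strain is σ = Eε = 206×10³ × 762×10⁻⁶ = 157 MPa, tensile since the member is trying to contract.

σ ≈ 157 MPa (tensile)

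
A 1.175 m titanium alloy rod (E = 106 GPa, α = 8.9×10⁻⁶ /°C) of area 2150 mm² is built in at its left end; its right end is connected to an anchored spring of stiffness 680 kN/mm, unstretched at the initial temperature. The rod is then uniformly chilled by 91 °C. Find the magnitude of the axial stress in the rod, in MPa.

If the spring were absent the rod would shorten by αΔT L = 8.9×10⁻⁶ × 91 × 1175 = 0.9516 mm.
Let P be the tensile force in the spring. The rod extends elastically by PL/(AE) and the spring stretches by P/k; together these equal δ_free.
So P = δ_free / [L/(AE) + 1/k] = 0.9516 / [ 1175/(2150×106×10³) + 1/(680×10³) ].
P = 0.9516 / 6.626×10⁻⁶ = 143600 N.
σ = P/A = 143600/2150 = 66.8 MPa.

σ ≈ 66.8 MPa (tensile)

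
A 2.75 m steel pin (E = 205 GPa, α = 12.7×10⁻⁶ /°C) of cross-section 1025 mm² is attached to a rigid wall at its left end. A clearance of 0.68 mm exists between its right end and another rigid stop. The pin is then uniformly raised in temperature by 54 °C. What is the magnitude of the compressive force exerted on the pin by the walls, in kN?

P ≈ 92.1 kN

Free thermal elongation = αΔT L = 12.7×10⁻⁶ × 54 × 2750 = 1.886 mm.
This exceeds the 0.68 mm gap, so the wall pushes back. The portion of expansion that must be recovered elastically is δ_free − gap = 1.886 − 0.68 = 1.206 mm.
Compatibility: PL/(AE) = 1.206 mm, so σ = P/A = E × (1.206/2750) = 89.9 MPa.
P = σA = 89.9 × 1025 = 92.15 kN.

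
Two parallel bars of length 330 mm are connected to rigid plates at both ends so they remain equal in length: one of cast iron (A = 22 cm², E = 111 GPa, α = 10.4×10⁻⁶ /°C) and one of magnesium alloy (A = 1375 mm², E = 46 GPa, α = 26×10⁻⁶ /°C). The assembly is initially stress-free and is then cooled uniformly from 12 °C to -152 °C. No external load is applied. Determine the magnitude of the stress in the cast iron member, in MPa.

σ ≈ 58.4 MPa (compressive)

Both members must finish at the same length. With the larger α, the magnesium alloy tends to over-contract; the plates restrain it, putting the magnesium alloy in tension and the cast iron in compression. With no external load the two internal forces are equal and opposite, magnitude P.
Setting the final lengths equal and cancelling L: (α₁ − α₂)ΔT = P/(A₁E₁) + P/(A₂E₂).
|α₁ − α₂|·ΔT = 15.6×10⁻⁶ × 164 = 0.002558.
1/(A₁E₁) + 1/(A₂E₂) = 1/(2200×111×10³) + 1/(1375×46×10³) = 1.991×10⁻⁸ N⁻¹.
So P = 0.002558 / 1.991×10⁻⁸ = 128.5 kN.
σ_{cast iron} = P/A₁ = 128500/2200 = 58.42 MPa, compressive.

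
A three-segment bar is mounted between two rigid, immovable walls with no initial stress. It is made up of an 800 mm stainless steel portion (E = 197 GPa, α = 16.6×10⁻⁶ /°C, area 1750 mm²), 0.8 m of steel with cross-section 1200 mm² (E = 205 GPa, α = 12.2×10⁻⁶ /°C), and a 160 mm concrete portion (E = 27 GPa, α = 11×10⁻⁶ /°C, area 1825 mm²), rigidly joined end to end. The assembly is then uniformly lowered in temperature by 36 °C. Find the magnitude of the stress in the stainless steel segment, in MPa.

Free thermal contraction of the whole bar: Σ αᵢΔT Lᵢ = 16.6×10⁻⁶×36×800 + 12.2×10⁻⁶×36×800 + 11×10⁻⁶×36×160 = 0.8928 mm.
Since the ends are fixed, an axial force P builds up, equal in every segment, with P · Σ Lᵢ/(AᵢEᵢ) = δ_free.
Σ Lᵢ/(AᵢEᵢ) = 800/(1750×197×10³) + 800/(1200×205×10³) + 160/(1825×27×10³) = 8.82×10⁻⁶ mm/N.
So P = 0.8928 / 8.82×10⁻⁶ = 101.2 kN, tensile.
σ_{stainless steel} = P / A = 101200 / 1750 = 57.84 MPa.

σ ≈ 57.8 MPa (tensile)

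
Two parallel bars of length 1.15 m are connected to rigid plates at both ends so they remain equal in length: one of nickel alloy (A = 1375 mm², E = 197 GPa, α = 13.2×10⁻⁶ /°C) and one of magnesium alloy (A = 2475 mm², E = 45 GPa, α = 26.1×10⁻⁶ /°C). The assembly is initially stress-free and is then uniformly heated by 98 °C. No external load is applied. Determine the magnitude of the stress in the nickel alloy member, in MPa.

σ ≈ 72.6 MPa (tensile)

Equilibrium of a rigid end plate with no external load gives equal and opposite internal forces ±P in the two members. Since α_{magnesium alloy} > α_{nickel alloy}, heating drives the magnesium alloy into compression and the nickel alloy into tension.
Setting the final lengths equal and cancelling L: (α₁ − α₂)ΔT = P/(A₁E₁) + P/(A₂E₂).
|α₁ − α₂|·ΔT = 12.9×10⁻⁶ × 98 = 0.001264.
1/(A₁E₁) + 1/(A₂E₂) = 1/(1375×197×10³) + 1/(2475×45×10³) = 1.267×10⁻⁸ N⁻¹.
So P = 0.001264 / 1.267×10⁻⁸ = 99.78 kN.
σ_{nickel alloy} = P/A₁ = 99780/1375 = 72.56 MPa, tensile.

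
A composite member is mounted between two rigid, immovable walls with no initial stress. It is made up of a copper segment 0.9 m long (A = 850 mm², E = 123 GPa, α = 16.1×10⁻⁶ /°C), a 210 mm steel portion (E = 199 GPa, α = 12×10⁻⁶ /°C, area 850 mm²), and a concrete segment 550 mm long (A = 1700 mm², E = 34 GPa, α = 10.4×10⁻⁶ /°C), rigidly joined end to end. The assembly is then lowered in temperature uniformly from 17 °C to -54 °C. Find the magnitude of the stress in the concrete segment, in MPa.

Free thermal contraction of the whole bar: Σ αᵢΔT Lᵢ = 16.1×10⁻⁶×71×900 + 12×10⁻⁶×71×210 + 10.4×10⁻⁶×71×550 = 1.614 mm.
The walls prevent any net length change, so an axial force P (same in every segment) develops. Compatibility: P · Σ Lᵢ/(AᵢEᵢ) = δ_free.
Σ Lᵢ/(AᵢEᵢ) = 900/(850×123×10³) + 210/(850×199×10³) + 550/(1700×34×10³) = 1.937×10⁻⁵ mm/N.
So P = 1.614 / 1.937×10⁻⁵ = 83.34 kN, tensile.
σ_{concrete} = P / A = 83340 / 1700 = 49.02 MPa.

σ ≈ 49 MPa (tensile)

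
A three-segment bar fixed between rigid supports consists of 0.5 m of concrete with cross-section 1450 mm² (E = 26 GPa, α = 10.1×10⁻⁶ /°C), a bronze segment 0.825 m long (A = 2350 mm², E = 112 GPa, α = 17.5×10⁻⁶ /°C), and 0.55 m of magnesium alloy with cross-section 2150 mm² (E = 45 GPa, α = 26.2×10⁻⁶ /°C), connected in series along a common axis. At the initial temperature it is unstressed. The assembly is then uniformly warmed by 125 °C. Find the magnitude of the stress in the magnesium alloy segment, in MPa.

Free thermal expansion of the whole bar: Σ αᵢΔT Lᵢ = 10.1×10⁻⁶×125×500 + 17.5×10⁻⁶×125×825 + 26.2×10⁻⁶×125×550 = 4.237 mm.
The walls prevent any net length change, so an axial force P (same in every segment) develops. Compatibility: P · Σ Lᵢ/(AᵢEᵢ) = δ_free.
Σ Lᵢ/(AᵢEᵢ) = 500/(1450×26×10³) + 825/(2350×112×10³) + 550/(2150×45×10³) = 2.208×10⁻⁵ mm/N.
So P = 4.237 / 2.208×10⁻⁵ = 191.9 kN, compressive.
σ_{magnesium alloy} = P / A = 191900 / 2150 = 89.25 MPa.

σ ≈ 89.2 MPa (compressive)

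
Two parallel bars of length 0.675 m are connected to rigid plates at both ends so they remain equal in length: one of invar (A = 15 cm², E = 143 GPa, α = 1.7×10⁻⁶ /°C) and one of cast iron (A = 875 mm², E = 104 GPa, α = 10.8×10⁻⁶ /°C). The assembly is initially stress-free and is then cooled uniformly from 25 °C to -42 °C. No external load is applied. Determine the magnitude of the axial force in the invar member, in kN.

P ≈ 39 kN (compressive in the invar)

The cast iron has the larger α, so on cooling it would change length more than the invar if both were free. The rigid plates force a common final length, so the cast iron is put into tension and the invar into compression, with equal and opposite forces P (no external load).
Equating the net (thermal + elastic) strains gives |α₁ − α₂|·ΔT = P·[1/(A₁E₁) + 1/(A₂E₂)].
|α₁ − α₂|·ΔT = 9.1×10⁻⁶ × 67 = 0.0006097.
1/(A₁E₁) + 1/(A₂E₂) = 1/(1500×143×10³) + 1/(875×104×10³) = 1.565×10⁻⁸ N⁻¹.
So P = 0.0006097 / 1.565×10⁻⁸ = 38.96 kN.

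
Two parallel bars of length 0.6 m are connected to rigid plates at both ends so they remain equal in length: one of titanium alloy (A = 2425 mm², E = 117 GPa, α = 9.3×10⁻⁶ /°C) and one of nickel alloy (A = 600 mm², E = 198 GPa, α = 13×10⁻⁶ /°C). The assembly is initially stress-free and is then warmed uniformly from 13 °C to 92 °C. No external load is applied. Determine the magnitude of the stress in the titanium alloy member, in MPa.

σ ≈ 10.1 MPa (tensile)

The nickel alloy has the larger α, so on heating it would change length more than the titanium alloy if both were free. The rigid plates force a common final length, so the nickel alloy is put into compression and the titanium alloy into tension, with equal and opposite forces P (no external load).
Compatibility of the two members (thermal + elastic change equal): (α₁ − α₂)ΔT = P·[1/(A₁E₁) + 1/(A₂E₂)].
|α₁ − α₂|·ΔT = 3.7×10⁻⁶ × 79 = 0.0002923.
1/(A₁E₁) + 1/(A₂E₂) = 1/(2425×117×10³) + 1/(600×198×10³) = 1.194×10⁻⁸ N⁻¹.
So P = 0.0002923 / 1.194×10⁻⁸ = 24.48 kN.
σ_{titanium alloy} = P/A₁ = 24480/2425 = 10.09 MPa, tensile.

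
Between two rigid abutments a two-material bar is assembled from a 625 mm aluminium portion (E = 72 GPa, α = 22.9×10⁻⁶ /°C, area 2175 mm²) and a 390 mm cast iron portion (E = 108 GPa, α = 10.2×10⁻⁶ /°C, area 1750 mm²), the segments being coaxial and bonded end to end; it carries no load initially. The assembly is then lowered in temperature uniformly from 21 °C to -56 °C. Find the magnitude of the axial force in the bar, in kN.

P ≈ 233 kN (tensile)

With the walls removed the bar would change length by δ_free = Σ αᵢΔT Lᵢ = 22.9×10⁻⁶×77×625 + 10.2×10⁻⁶×77×390 = 1.408 mm.
The walls prevent any net length change, so an axial force P (same in every segment) develops. Compatibility: P · Σ Lᵢ/(AᵢEᵢ) = δ_free.
Σ Lᵢ/(AᵢEᵢ) = 625/(2175×72×10³) + 390/(1750×108×10³) = 6.055×10⁻⁶ mm/N.
P = 1.408 / 6.055×10⁻⁶ = 232600 N = 232.6 kN, tensile.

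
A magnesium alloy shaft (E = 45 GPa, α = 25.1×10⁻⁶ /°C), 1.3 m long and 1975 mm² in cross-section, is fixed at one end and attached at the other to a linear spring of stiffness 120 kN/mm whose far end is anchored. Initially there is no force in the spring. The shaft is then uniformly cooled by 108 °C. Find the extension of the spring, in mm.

If the spring were absent the shaft would shorten by αΔT L = 25.1×10⁻⁶ × 108 × 1300 = 3.524 mm.
With a force P in the spring, the elastic change of the shaft is PL/(AE) and that of the spring is P/k; compatibility requires their sum to equal δ_free.
P [ L/(AE) + 1/k ] = δ_free → P [ 1300/(1975×45×10³) + 1/(120×10³) ] = 3.524.
P = 3.524 / 2.296×10⁻⁵ = 153500 N.
Spring extension = P/k = 153500/(120×10³) = 1.279 mm.

δ ≈ 1.28 mm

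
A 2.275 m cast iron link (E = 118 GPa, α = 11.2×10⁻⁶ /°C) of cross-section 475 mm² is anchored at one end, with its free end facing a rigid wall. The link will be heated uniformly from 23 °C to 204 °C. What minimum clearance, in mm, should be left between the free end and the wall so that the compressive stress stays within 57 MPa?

g ≈ 3.51 mm

With no wall the link would lengthen by αΔT L = 11.2×10⁻⁶ × 181 × 2275 = 4.612 mm.
A stress of 57 MPa corresponds to the wall pushing the link back by σL/E = 57×2275/(118×10³) = 1.099 mm.
So the gap has to take up the difference, g_min = δ_free − σL/E = 4.612 − 1.099 = 3.513 mm.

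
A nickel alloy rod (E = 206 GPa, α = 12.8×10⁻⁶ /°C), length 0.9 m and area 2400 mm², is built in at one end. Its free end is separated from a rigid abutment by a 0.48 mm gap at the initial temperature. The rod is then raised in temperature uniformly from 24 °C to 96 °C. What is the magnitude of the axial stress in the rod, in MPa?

σ ≈ 80 MPa (compressive)

Unrestrained expansion: δ_free = αΔT L = 12.8×10⁻⁶ × 72 × 900 = 0.8294 mm.
The gap closes (δ_free > 0.48 mm) and the wall then resists a further 0.8294 − 0.48 = 0.3494 mm of expansion.
Compatibility: PL/(AE) = 0.3494 mm, so σ = P/A = E × (0.3494/900) = 79.98 MPa.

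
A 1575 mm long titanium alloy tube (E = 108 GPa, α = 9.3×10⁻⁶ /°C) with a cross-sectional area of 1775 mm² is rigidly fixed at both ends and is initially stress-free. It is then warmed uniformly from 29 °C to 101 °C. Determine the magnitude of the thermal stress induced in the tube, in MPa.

σ ≈ 72.3 MPa (compressive)

Because both ends are immovable the net strain is zero, and the suppressed thermal strain is αΔT = 9.3×10⁻⁶ × 72 = 669.6×10⁻⁶.
Hence σ = E·αΔT = 108×10³ × 669.6×10⁻⁶ = 72.32 MPa, compressive.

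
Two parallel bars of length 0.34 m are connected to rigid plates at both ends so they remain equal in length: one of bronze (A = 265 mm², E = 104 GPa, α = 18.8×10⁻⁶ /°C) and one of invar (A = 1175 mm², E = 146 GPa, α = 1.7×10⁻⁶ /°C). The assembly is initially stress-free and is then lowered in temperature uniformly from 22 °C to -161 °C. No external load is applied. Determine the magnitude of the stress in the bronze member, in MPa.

σ ≈ 280 MPa (tensile)

Both members must finish at the same length. With the larger α, the bronze tends to over-contract; the plates restrain it, putting the bronze in tension and the invar in compression. With no external load the two internal forces are equal and opposite, magnitude P.
Setting the final lengths equal and cancelling L: (α₁ − α₂)ΔT = P/(A₁E₁) + P/(A₂E₂).
|α₁ − α₂|·ΔT = 17.1×10⁻⁶ × 183 = 0.003129.
1/(A₁E₁) + 1/(A₂E₂) = 1/(265×104×10³) + 1/(1175×146×10³) = 4.211×10⁻⁸ N⁻¹.
P = 0.003129 / 4.211×10⁻⁸ = 74310 N = 74.31 kN.
σ_{bronze} = P/A₁ = 74310/265 = 280.4 MPa, tensile.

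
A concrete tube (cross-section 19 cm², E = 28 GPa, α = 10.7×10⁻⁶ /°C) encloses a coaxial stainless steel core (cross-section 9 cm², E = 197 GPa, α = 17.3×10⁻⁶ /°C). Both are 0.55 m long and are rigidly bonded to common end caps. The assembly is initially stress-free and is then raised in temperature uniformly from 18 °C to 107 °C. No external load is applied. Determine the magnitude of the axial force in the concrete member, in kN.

The stainless steel has the larger α, so on heating it would change length more than the concrete if both were free. The rigid plates force a common final length, so the stainless steel is put into compression and the concrete into tension, with equal and opposite forces P (no external load).
Equating the net (thermal + elastic) strains gives |α₁ − α₂|·ΔT = P·[1/(A₁E₁) + 1/(A₂E₂)].
|α₁ − α₂|·ΔT = 6.6×10⁻⁶ × 89 = 0.0005874.
1/(A₁E₁) + 1/(A₂E₂) = 1/(1900×28×10³) + 1/(900×197×10³) = 2.444×10⁻⁸ N⁻¹.
P = 0.0005874 / 2.444×10⁻⁸ = 24040 N = 24.04 kN.

P ≈ 24 kN (tensile in the concrete)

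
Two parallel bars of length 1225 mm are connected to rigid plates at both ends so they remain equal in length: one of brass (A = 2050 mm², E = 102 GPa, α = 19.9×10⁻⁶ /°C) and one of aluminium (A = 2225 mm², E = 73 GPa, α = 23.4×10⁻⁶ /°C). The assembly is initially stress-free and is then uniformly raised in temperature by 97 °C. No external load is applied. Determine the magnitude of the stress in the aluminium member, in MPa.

σ ≈ 13.9 MPa (compressive)

Equilibrium of a rigid end plate with no external load gives equal and opposite internal forces ±P in the two members. Since α_{aluminium} > α_{brass}, heating drives the aluminium into compression and the brass into tension.
Compatibility of the two members (thermal + elastic change equal): (α₁ − α₂)ΔT = P·[1/(A₁E₁) + 1/(A₂E₂)].
|α₁ − α₂|·ΔT = 3.5×10⁻⁶ × 97 = 0.0003395.
1/(A₁E₁) + 1/(A₂E₂) = 1/(2050×102×10³) + 1/(2225×73×10³) = 1.094×10⁻⁸ N⁻¹.
P = 0.0003395 / 1.094×10⁻⁸ = 31040 N = 31.04 kN.
σ_{aluminium} = P/A₂ = 31040/2225 = 13.95 MPa, compressive.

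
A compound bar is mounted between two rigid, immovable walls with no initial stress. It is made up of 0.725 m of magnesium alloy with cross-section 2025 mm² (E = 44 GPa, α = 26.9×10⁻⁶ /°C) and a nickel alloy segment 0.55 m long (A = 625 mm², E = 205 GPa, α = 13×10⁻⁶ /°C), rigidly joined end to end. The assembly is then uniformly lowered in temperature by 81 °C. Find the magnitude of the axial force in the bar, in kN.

Free thermal contraction of the whole bar: Σ αᵢΔT Lᵢ = 26.9×10⁻⁶×81×725 + 13×10⁻⁶×81×550 = 2.159 mm.
Since the ends are fixed, an axial force P builds up, equal in every segment, with P · Σ Lᵢ/(AᵢEᵢ) = δ_free.
Σ Lᵢ/(AᵢEᵢ) = 725/(2025×44×10³) + 550/(625×205×10³) = 1.243×10⁻⁵ mm/N.
Hence P = δ_free / Σ(L/AE) = 2.159/1.243×10⁻⁵ = 173.7 kN (tensile).

P ≈ 174 kN (tensile)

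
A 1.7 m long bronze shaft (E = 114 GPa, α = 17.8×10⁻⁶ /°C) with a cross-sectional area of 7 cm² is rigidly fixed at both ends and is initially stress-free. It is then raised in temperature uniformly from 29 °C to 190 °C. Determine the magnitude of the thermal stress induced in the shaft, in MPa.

σ ≈ 327 MPa (compressive)

The supports are rigid, so the total axial strain is zero. The restrained thermal strain is ε = αΔT = 17.8×10⁻⁶ × 161 = 2865.8×10⁻⁶.
Hence σ = E·αΔT = 114×10³ × 2865.8×10⁻⁶ = 326.7 MPa, compressive.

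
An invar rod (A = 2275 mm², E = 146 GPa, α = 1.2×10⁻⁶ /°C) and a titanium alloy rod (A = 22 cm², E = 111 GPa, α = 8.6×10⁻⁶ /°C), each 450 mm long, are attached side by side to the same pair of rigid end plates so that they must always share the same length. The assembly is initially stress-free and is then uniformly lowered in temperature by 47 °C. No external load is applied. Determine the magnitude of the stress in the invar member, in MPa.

σ ≈ 21.5 MPa (compressive)

Both members must finish at the same length. With the larger α, the titanium alloy tends to over-contract; the plates restrain it, putting the titanium alloy in tension and the invar in compression. With no external load the two internal forces are equal and opposite, magnitude P.
Compatibility of the two members (thermal + elastic change equal): (α₁ − α₂)ΔT = P·[1/(A₁E₁) + 1/(A₂E₂)].
|α₁ − α₂|·ΔT = 7.4×10⁻⁶ × 47 = 0.0003478.
1/(A₁E₁) + 1/(A₂E₂) = 1/(2275×146×10³) + 1/(2200×111×10³) = 7.106×10⁻⁹ N⁻¹.
So P = 0.0003478 / 7.106×10⁻⁹ = 48.95 kN.
σ_{invar} = P/A₁ = 48950/2275 = 21.52 MPa, compressive.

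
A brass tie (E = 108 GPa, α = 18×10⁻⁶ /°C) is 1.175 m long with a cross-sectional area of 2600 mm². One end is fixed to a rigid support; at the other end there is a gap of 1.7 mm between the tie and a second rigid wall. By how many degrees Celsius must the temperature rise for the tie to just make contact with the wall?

Contact occurs when the free expansion equals the gap: αΔT L = 1.7 mm.
So ΔT = g/(αL) = 1.7/(18×10⁻⁶ × 1175) = 80.38 °C.

ΔT ≈ 80.4 °C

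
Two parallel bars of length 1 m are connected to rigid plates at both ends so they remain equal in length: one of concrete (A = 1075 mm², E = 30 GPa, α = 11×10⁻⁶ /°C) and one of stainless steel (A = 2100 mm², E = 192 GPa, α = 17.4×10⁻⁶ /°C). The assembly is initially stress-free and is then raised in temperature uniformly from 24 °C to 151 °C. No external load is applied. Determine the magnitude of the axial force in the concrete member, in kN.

P ≈ 24.3 kN (tensile in the concrete)

Equilibrium of a rigid end plate with no external load gives equal and opposite internal forces ±P in the two members. Since α_{stainless steel} > α_{concrete}, heating drives the stainless steel into compression and the concrete into tension.
Setting the final lengths equal and cancelling L: (α₁ − α₂)ΔT = P/(A₁E₁) + P/(A₂E₂).
|α₁ − α₂|·ΔT = 6.4×10⁻⁶ × 127 = 0.0008128.
1/(A₁E₁) + 1/(A₂E₂) = 1/(1075×30×10³) + 1/(2100×192×10³) = 3.349×10⁻⁸ N⁻¹.
P = 0.0008128 / 3.349×10⁻⁸ = 24270 N = 24.27 kN.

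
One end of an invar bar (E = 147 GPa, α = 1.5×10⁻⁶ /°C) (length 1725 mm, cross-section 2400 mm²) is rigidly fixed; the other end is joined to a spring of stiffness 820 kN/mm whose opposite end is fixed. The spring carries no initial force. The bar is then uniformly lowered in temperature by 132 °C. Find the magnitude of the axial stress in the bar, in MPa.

The unrestrained thermal change is αΔT L = 1.5×10⁻⁶ × 132 × 1725 = 0.3416 mm.
Let P be the tensile force in the spring. The bar extends elastically by PL/(AE) and the spring stretches by P/k; together these equal δ_free.
P [ L/(AE) + 1/k ] = δ_free → P [ 1725/(2400×147×10³) + 1/(820×10³) ] = 0.3416.
P = 0.3416 / 6.109×10⁻⁶ = 55910 N.
σ = P/A = 55910/2400 = 23.3 MPa.

σ ≈ 23.3 MPa (tensile)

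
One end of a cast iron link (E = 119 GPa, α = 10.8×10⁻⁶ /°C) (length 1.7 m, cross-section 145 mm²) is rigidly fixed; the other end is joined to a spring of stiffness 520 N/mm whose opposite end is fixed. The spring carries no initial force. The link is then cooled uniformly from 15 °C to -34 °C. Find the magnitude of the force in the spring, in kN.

P ≈ 0.445 kN

The unrestrained thermal change is αΔT L = 10.8×10⁻⁶ × 49 × 1700 = 0.8996 mm.
Let P be the tensile force in the spring. The link extends elastically by PL/(AE) and the spring stretches by P/k; together these equal δ_free.
P [ L/(AE) + 1/k ] = δ_free → P [ 1700/(145×119×10³) + 1/(520) ] = 0.8996.
P = 0.8996 / 0.002022 = 445 N.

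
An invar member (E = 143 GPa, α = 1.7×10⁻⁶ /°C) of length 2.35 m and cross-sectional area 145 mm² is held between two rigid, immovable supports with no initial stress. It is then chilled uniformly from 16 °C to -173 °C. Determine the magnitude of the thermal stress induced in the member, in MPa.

σ ≈ 45.9 MPa (tensile)

Because both ends are immovable the net strain is zero, and the suppressed thermal strain is αΔT = 1.7×10⁻⁶ × 189 = 321.3×10⁻⁶.
Hence σ = E·αΔT = 143×10³ × 321.3×10⁻⁶ = 45.95 MPa, tensile.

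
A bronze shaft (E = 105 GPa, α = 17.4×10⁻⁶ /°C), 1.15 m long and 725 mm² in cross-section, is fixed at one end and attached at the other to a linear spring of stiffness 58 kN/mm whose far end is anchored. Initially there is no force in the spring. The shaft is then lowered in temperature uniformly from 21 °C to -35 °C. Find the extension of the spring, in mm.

δ ≈ 0.597 mm

If the spring were absent the shaft would shorten by αΔT L = 17.4×10⁻⁶ × 56 × 1150 = 1.121 mm.
With a force P in the spring, the elastic change of the shaft is PL/(AE) and that of the spring is P/k; compatibility requires their sum to equal δ_free.
So P = δ_free / [L/(AE) + 1/k] = 1.121 / [ 1150/(725×105×10³) + 1/(58×10³) ].
P = 1.121 / 3.235×10⁻⁵ = 34640 N.
Spring extension = P/k = 34640/(58×10³) = 0.5973 mm.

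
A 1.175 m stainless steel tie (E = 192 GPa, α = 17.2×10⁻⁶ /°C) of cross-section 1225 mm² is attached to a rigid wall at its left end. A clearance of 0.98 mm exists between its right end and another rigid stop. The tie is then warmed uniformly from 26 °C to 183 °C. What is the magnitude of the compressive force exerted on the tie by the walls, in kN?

Free thermal elongation = αΔT L = 17.2×10⁻⁶ × 157 × 1175 = 3.173 mm.
This exceeds the 0.98 mm gap, so the wall pushes back. The portion of expansion that must be recovered elastically is δ_free − gap = 3.173 − 0.98 = 2.193 mm.
That suppressed elongation corresponds to σ = E·Δ/L = 192×10³ × 2.193/1175 = 358.3 MPa.
P = σA = 358.3 × 1225 = 439 kN.

P ≈ 439 kN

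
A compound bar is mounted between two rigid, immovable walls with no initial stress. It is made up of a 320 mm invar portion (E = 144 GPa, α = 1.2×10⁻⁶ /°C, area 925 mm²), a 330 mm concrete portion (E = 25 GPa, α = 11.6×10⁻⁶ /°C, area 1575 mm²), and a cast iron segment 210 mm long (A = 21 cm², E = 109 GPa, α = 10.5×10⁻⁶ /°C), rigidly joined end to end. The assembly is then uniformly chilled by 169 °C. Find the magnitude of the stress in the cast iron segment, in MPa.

σ ≈ 44.1 MPa (tensile)

If the supports were absent, the total length change would be Σ αᵢΔT Lᵢ = 1.2×10⁻⁶×169×320 + 11.6×10⁻⁶×169×330 + 10.5×10⁻⁶×169×210 = 1.084 mm.
The rigid supports impose zero overall length change; the single axial force P common to all segments must satisfy P Σ Lᵢ/(AᵢEᵢ) = δ_free.
The series flexibility is Σ Lᵢ/(AᵢEᵢ) = 320/(925×144×10³) + 330/(1575×25×10³) + 210/(2100×109×10³) = 1.17×10⁻⁵ mm/N.
P = 1.084 / 1.17×10⁻⁵ = 92680 N = 92.68 kN, tensile.
σ_{cast iron} = P / A = 92680 / 2100 = 44.14 MPa.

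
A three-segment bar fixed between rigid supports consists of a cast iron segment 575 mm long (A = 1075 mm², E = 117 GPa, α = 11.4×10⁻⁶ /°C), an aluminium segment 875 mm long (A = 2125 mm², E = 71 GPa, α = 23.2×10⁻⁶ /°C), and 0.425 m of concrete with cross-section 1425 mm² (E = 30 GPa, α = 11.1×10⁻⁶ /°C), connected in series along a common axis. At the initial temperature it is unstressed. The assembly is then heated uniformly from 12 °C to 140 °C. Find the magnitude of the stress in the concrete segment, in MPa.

σ ≈ 140 MPa (compressive)

If the supports were absent, the total length change would be Σ αᵢΔT Lᵢ = 11.4×10⁻⁶×128×575 + 23.2×10⁻⁶×128×875 + 11.1×10⁻⁶×128×425 = 4.041 mm.
The rigid supports impose zero overall length change; the single axial force P common to all segments must satisfy P Σ Lᵢ/(AᵢEᵢ) = δ_free.
Σ Lᵢ/(AᵢEᵢ) = 575/(1075×117×10³) + 875/(2125×71×10³) + 425/(1425×30×10³) = 2.031×10⁻⁵ mm/N.
So P = 4.041 / 2.031×10⁻⁵ = 199 kN, compressive.
σ_{concrete} = P / A = 199000 / 1425 = 139.6 MPa.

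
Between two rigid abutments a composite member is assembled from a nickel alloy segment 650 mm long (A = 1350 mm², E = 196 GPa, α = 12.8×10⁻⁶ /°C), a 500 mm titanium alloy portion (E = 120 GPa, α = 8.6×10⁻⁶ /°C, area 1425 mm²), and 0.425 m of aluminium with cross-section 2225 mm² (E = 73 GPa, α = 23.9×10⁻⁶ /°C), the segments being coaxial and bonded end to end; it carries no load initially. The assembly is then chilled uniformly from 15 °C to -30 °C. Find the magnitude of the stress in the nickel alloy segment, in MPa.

If the supports were absent, the total length change would be Σ αᵢΔT Lᵢ = 12.8×10⁻⁶×45×650 + 8.6×10⁻⁶×45×500 + 23.9×10⁻⁶×45×425 = 1.025 mm.
The rigid supports impose zero overall length change; the single axial force P common to all segments must satisfy P Σ Lᵢ/(AᵢEᵢ) = δ_free.
Σ Lᵢ/(AᵢEᵢ) = 650/(1350×196×10³) + 500/(1425×120×10³) + 425/(2225×73×10³) = 7.997×10⁻⁶ mm/N.
So P = 1.025 / 7.997×10⁻⁶ = 128.2 kN, tensile.
σ_{nickel alloy} = P / A = 128200 / 1350 = 94.94 MPa.

σ ≈ 94.9 MPa (tensile)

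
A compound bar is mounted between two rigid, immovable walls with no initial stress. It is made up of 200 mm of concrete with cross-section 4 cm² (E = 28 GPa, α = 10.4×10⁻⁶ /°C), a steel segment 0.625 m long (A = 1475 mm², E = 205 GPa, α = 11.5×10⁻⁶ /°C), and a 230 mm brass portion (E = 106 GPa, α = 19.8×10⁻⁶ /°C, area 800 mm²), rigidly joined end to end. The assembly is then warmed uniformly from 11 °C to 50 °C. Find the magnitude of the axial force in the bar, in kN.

P ≈ 23.8 kN (compressive)

With the walls removed the bar would change length by δ_free = Σ αᵢΔT Lᵢ = 10.4×10⁻⁶×39×200 + 11.5×10⁻⁶×39×625 + 19.8×10⁻⁶×39×230 = 0.539 mm.
The walls prevent any net length change, so an axial force P (same in every segment) develops. Compatibility: P · Σ Lᵢ/(AᵢEᵢ) = δ_free.
Σ Lᵢ/(AᵢEᵢ) = 200/(400×28×10³) + 625/(1475×205×10³) + 230/(800×106×10³) = 2.264×10⁻⁵ mm/N.
P = 0.539 / 2.264×10⁻⁵ = 23810 N = 23.81 kN, compressive.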